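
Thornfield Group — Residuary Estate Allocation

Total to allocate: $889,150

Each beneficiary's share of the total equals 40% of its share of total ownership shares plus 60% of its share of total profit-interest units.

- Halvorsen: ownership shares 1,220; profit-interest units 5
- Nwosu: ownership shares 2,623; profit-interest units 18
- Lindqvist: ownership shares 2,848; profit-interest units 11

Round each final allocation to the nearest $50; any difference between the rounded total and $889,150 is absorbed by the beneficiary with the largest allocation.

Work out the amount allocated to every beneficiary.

Halvorsen: $143,300 · Nwosu: $421,850 · Lindqvist: $324,000

Totals — ownership shares 6,691, profit-interest units 34.
Composite weights (40% ownership shares + 60% profit-interest units): Halvorsen 0.1612; Nwosu 0.4745; Lindqvist 0.3644.
Proportional shares: Halvorsen 143,303.49; Nwosu 421,861.41; Lindqvist 323,985.10.
After rounding ($50): Halvorsen $143,300; Nwosu $421,850; Lindqvist $324,000. Sum = $889,150.
Rounded total matches; no reconciliation needed.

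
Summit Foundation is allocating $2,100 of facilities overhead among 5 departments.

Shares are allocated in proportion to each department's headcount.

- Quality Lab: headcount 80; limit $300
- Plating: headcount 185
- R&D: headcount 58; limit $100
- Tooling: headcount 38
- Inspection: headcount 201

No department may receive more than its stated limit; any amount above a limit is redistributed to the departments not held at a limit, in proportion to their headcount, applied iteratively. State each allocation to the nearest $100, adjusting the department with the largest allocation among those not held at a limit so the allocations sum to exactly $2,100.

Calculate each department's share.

Total headcount = 562.
Unconstrained shares: Quality Lab 298.93; Plating 691.28; R&D 216.73; Tooling 141.99; Inspection 751.07.
Held at cap: R&D ($100); balance $2,000 reallocated over remaining headcount 504.
Held at cap: Quality Lab ($300); balance $1,700 reallocated over remaining headcount 424.
Shares after redistribution: Plating 741.75 → $700; Tooling 152.36 → $200; Inspection 805.90 → $800.

Quality Lab: $300 | Plating: $700 | R&D: $100 | Tooling: $200 | Inspection: $800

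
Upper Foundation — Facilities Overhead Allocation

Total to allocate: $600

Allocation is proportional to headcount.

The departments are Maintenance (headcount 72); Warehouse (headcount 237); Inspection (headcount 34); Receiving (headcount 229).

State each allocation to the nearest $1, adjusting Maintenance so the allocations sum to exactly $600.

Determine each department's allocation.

Maintenance: $75 · Warehouse: $249 · Inspection: $36 · Receiving: $240

Combined headcount = 572.
Pro-rata amounts: Maintenance 72/572 × $600 = 75.52; Warehouse 237/572 × $600 = 248.60; Inspection 34/572 × $600 = 35.66; Receiving 229/572 × $600 = 240.21.
Rounded to nearest $1: Maintenance $76; Warehouse $249; Inspection $36; Receiving $240. Sum = $601.
Difference $600 − $601 = −$1 applied to Maintenance: Maintenance becomes $75.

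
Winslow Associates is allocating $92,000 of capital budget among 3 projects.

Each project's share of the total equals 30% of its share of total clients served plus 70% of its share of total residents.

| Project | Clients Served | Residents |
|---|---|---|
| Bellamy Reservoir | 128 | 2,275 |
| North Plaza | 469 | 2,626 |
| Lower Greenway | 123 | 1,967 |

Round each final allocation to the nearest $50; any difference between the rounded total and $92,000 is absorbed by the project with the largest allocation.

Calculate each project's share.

Bellamy Reservoir: $26,250 · North Plaza: $42,600 · Lower Greenway: $23,150

Totals — clients served 720, residents 6,868.
Composite weights (30% clients served + 70% residents): Bellamy Reservoir 0.2852; North Plaza 0.4631; Lower Greenway 0.2517.
Raw shares: Bellamy Reservoir 26,238.93; North Plaza 42,601.86; Lower Greenway 23,159.21.
After rounding ($50): Bellamy Reservoir $26,250; North Plaza $42,600; Lower Greenway $23,150. Sum = $92,000.
Sum already equals the total — no adjustment.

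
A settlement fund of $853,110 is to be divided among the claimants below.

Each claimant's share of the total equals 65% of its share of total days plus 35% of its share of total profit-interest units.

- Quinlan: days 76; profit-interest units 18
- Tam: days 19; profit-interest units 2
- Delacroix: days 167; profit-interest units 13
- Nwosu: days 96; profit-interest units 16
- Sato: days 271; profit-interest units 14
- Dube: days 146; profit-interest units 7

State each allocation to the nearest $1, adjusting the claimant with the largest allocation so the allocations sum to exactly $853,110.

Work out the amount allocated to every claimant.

Days total 775; profit-interest units total 70.
Combined weights (65% days + 35% profit-interest units): Quinlan 0.1537; Tam 0.0259; Delacroix 0.2051; Nwosu 0.1605; Sato 0.2973; Dube 0.1575.
Raw shares: Quinlan 131,158.78; Tam 22,125.82; Delacroix 174,942.59; Nwosu 136,937.91; Sato 253,621.35; Dube 134,323.55.
Rounded to nearest $1: Quinlan $131,159; Tam $22,126; Delacroix $174,943; Nwosu $136,938; Sato $253,621; Dube $134,324. Sum = $853,111.
Difference $853,110 − $853,111 = −$1 applied to largest allocation (Sato): Sato becomes $253,620.

Quinlan: $131,159 · Tam: $22,126 · Delacroix: $174,943 · Nwosu: $136,938 · Sato: $253,620 · Dube: $134,324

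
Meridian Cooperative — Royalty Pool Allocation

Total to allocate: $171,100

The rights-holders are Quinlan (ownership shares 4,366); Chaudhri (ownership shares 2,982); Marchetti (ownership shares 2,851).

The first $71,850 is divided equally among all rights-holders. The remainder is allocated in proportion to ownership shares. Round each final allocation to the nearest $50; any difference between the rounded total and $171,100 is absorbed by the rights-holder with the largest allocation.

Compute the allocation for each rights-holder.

Quinlan: $66,450 | Chaudhri: $52,950 | Marchetti: $51,700

$71,850 shared equally gives $23,950 per rights-holder.
Remainder $99,250 by ownership shares (total 10,199): Quinlan 42,487.06 → $42,500; Chaudhri 29,018.87 → $29,000; Marchetti 27,744.07 → $27,750.
Totals: Quinlan $23,950 + $42,500 = $66,450; Chaudhri $23,950 + $29,000 = $52,950; Marchetti $23,950 + $27,750 = $51,700.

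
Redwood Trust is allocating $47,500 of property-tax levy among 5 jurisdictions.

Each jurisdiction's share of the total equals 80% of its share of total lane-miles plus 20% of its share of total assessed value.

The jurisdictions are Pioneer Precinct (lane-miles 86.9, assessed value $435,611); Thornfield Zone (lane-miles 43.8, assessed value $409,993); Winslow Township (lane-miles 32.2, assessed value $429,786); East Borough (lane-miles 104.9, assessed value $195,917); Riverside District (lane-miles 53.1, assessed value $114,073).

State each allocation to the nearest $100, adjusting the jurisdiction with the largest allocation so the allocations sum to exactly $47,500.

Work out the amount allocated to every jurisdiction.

Pioneer Precinct: $12,900 · Thornfield Zone: $7,600 · Winslow Township: $6,400 · East Borough: $13,600 · Riverside District: $7,000

Totals — lane-miles 320.9, assessed value 1,585,380.
Combined weights (80% lane-miles + 20% assessed value): Pioneer Precinct 0.2716; Thornfield Zone 0.1609; Winslow Township 0.1345; East Borough 0.2862; Riverside District 0.1468.
Pro-rata amounts: Pioneer Precinct 12,900.73; Thornfield Zone 7,643.44; Winslow Township 6,388.41; East Borough 13,595.92; Riverside District 6,971.49.
At nearest $100: Pioneer Precinct $12,900; Thornfield Zone $7,600; Winslow Township $6,400; East Borough $13,600; Riverside District $7,000. Sum = $47,500.
Rounded total matches; no reconciliation needed.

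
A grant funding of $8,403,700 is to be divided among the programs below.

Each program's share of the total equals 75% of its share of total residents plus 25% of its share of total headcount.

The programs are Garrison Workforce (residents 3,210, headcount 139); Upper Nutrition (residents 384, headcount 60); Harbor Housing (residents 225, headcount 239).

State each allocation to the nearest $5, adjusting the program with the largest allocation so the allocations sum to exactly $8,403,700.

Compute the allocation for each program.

Totals — residents 3,819, headcount 438.
Blended shares (75% residents + 25% headcount): Garrison Workforce 0.7097; Upper Nutrition 0.1097; Harbor Housing 0.1806.
Proportional shares: Garrison Workforce 5,964,429.67; Upper Nutrition 921,541.23; Harbor Housing 1,517,729.10.
After rounding ($5): Garrison Workforce $5,964,430; Upper Nutrition $921,540; Harbor Housing $1,517,730. Sum = $8,403,700.
No rounding difference to absorb.

Garrison Workforce: $5,964,430 | Upper Nutrition: $921,540 | Harbor Housing: $1,517,730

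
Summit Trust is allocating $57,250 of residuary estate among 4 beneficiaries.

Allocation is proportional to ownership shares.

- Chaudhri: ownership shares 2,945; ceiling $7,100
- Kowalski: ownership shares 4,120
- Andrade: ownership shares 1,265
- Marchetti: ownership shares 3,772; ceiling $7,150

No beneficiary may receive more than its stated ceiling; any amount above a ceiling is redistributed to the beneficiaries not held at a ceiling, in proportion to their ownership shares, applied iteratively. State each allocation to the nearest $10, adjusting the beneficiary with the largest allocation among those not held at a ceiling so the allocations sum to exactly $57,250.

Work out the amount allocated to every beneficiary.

Chaudhri: $7,100 · Kowalski: $32,900 · Andrade: $10,100 · Marchetti: $7,150

Sum of ownership shares: 12,102.
Unconstrained shares: Chaudhri 13,931.68; Kowalski 19,490.17; Andrade 5,984.24; Marchetti 17,843.91.
Cap binds for Chaudhri ($7,100), Marchetti ($7,150); balance $43,000 reallocated over remaining ownership shares 5,385.
Redistributed shares: Kowalski 32,898.79 → $32,900; Andrade 10,101.21 → $10,100.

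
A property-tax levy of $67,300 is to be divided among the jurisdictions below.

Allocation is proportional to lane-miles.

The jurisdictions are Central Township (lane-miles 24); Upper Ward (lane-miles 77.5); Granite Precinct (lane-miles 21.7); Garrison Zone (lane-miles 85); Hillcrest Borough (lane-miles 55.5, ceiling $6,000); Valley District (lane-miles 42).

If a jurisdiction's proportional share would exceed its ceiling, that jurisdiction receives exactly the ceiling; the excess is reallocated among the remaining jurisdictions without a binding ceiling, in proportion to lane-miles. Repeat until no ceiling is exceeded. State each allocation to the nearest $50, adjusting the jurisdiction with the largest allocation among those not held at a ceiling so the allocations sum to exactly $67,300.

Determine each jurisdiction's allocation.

Central Township: $5,900 · Upper Ward: $19,000 · Granite Precinct: $5,300 · Garrison Zone: $20,800 · Hillcrest Borough: $6,000 · Valley District: $10,300

Combined lane-miles = 305.7.
Pro-rata shares before constraints: Central Township 5,283.61; Upper Ward 17,061.66; Granite Precinct 4,777.27; Garrison Zone 18,712.79; Hillcrest Borough 12,218.35; Valley District 9,246.32.
Held at cap: Hillcrest Borough ($6,000); remaining pool $61,300 reallocated over remaining lane-miles 250.2.
Redistributed shares: Central Township 5,880.10 → $5,900; Upper Ward 18,987.81 → $19,000; Granite Precinct 5,316.59 → $5,300; Garrison Zone 20,825.34 → $20,850; Valley District 10,290.17 → $10,300.
Rounding difference −$50 applied to Garrison Zone → $20,800.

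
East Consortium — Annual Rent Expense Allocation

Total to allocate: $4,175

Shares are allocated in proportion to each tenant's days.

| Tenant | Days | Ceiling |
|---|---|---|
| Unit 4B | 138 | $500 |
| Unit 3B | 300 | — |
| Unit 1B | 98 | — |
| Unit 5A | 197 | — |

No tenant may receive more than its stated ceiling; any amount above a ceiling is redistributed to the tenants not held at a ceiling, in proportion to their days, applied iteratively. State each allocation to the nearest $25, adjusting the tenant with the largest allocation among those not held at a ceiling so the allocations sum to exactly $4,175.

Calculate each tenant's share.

Days total: 733.
Unconstrained shares: Unit 4B 786.02; Unit 3B 1,708.73; Unit 1B 558.19; Unit 5A 1,122.07.
Held at cap: Unit 4B ($500); remaining pool $3,675 reallocated over remaining days 595.
Shares after redistribution: Unit 3B 1,852.94 → $1,850; Unit 1B 605.29 → $600; Unit 5A 1,216.76 → $1,225.

Unit 4B: $500 | Unit 3B: $1,850 | Unit 1B: $600 | Unit 5A: $1,225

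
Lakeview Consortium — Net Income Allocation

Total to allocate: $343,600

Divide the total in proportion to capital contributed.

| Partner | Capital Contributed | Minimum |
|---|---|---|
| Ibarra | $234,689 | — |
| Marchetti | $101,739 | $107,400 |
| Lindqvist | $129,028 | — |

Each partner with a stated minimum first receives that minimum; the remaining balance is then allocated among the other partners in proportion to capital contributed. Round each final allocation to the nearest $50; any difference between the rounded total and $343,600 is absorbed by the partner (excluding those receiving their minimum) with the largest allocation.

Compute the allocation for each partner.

Guaranteed amounts: Marchetti $107,400. Balance $236,200.
Balance split over remaining capital contributed 363,717: Ibarra 152,408.44 → $152,400; Lindqvist 83,791.56 → $83,800.

Ibarra: $152,400 | Marchetti: $107,400 | Lindqvist: $83,800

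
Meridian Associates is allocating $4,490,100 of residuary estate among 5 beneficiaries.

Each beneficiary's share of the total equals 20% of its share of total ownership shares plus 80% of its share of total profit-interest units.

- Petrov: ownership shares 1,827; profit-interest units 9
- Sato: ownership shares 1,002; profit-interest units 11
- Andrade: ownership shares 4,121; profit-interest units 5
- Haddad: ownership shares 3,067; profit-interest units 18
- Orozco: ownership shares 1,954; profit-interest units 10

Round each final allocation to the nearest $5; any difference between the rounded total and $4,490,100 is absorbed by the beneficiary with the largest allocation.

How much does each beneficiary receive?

Ownership shares total 11,971; profit-interest units total 53.
Blended shares (20% ownership shares + 80% profit-interest units): Petrov 0.1664; Sato 0.1828; Andrade 0.1443; Haddad 0.3229; Orozco 0.1836.
Raw shares: Petrov 747,030.61; Sato 820,692.36; Andrade 648,017.60; Haddad 1,450,026.66; Orozco 824,332.77.
Rounded to nearest $5: Petrov $747,030; Sato $820,690; Andrade $648,020; Haddad $1,450,025; Orozco $824,335. Sum = $4,490,100.
Sum already equals the total — no adjustment.

Petrov: $747,030 | Sato: $820,690 | Andrade: $648,020 | Haddad: $1,450,025 | Orozco: $824,335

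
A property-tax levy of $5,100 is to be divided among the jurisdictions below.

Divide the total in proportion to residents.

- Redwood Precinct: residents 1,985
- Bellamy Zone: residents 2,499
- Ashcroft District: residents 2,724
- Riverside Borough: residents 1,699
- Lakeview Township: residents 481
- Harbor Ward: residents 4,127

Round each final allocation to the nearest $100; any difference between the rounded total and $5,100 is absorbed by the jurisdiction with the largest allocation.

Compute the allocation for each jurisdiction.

Redwood Precinct: $700 · Bellamy Zone: $900 · Ashcroft District: $1,000 · Riverside Borough: $600 · Lakeview Township: $200 · Harbor Ward: $1,700

Residents total: 13,515.
Unrounded shares: Redwood Precinct 1,985/13,515 × $5,100 = 749.06; Bellamy Zone 2,499/13,515 × $5,100 = 943.02; Ashcroft District 2,724/13,515 × $5,100 = 1,027.92; Riverside Borough 1,699/13,515 × $5,100 = 641.13; Lakeview Township 481/13,515 × $5,100 = 181.51; Harbor Ward 4,127/13,515 × $5,100 = 1,557.36.
At nearest $100: Redwood Precinct $700; Bellamy Zone $900; Ashcroft District $1,000; Riverside Borough $600; Lakeview Township $200; Harbor Ward $1,600. Sum = $5,000.
Difference $5,100 − $5,000 = +$100 applied to largest allocation (Harbor Ward): Harbor Ward becomes $1,700.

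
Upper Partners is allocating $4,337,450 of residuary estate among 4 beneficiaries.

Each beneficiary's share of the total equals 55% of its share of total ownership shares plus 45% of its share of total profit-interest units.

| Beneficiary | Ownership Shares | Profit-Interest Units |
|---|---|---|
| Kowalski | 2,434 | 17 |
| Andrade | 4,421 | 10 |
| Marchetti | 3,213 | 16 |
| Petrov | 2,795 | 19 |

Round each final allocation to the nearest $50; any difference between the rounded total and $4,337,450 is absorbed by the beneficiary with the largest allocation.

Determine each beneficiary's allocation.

Totals — ownership shares 12,863, profit-interest units 62.
Blended shares (55% ownership shares + 45% profit-interest units): Kowalski 0.2275; Andrade 0.2616; Marchetti 0.2535; Petrov 0.2574.
Pro-rata amounts: Kowalski 986,599.83; Andrade 1,134,742.35; Marchetti 1,099,593.23; Petrov 1,116,514.59.
At nearest $50: Kowalski $986,600; Andrade $1,134,750; Marchetti $1,099,600; Petrov $1,116,500. Sum = $4,337,450.
No rounding difference to absorb.

Kowalski: $986,600 | Andrade: $1,134,750 | Marchetti: $1,099,600 | Petrov: $1,116,500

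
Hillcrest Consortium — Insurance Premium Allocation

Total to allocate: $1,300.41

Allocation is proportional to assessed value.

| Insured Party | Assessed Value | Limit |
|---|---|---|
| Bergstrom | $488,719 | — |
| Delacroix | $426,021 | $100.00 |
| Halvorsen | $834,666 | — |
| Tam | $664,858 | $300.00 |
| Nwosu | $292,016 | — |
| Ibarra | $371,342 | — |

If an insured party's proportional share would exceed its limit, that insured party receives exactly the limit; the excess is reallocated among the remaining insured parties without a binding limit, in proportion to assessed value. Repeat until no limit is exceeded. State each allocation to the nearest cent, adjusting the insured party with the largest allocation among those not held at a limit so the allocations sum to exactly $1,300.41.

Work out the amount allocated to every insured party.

Bergstrom: $221.49; Delacroix: $100.00; Halvorsen: $378.28; Tam: $300.00; Nwosu: $132.34; Ibarra: $168.30

Sum of assessed value: 3,077,622.
Pro-rata shares before constraints: Bergstrom 206.5020; Delacroix 180.0098; Halvorsen 352.6775; Tam 280.9273; Nwosu 123.3876; Ibarra 156.9058.
Held at cap: Delacroix ($100.00); residual $1,200.41 reallocated over remaining assessed value 2,651,601.
Held at cap: Tam ($300.00); residual $900.41 reallocated over remaining assessed value 1,986,743.
Remaining shares: Bergstrom 221.4919 → $221.49; Halvorsen 378.2782 → $378.28; Nwosu 132.3443 → $132.34; Ibarra 168.2956 → $168.30.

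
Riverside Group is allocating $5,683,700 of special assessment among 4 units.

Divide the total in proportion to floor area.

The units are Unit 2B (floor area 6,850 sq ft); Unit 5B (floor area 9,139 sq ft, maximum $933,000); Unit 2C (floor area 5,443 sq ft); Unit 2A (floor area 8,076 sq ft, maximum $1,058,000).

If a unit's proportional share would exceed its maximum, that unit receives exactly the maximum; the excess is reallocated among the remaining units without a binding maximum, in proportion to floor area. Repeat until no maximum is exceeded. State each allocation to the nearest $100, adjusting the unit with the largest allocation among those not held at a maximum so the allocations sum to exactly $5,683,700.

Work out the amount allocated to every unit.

Floor area total: 29,508.
Pro-rata shares before constraints: Unit 2B 1,319,416.60; Unit 5B 1,760,313.62; Unit 2C 1,048,406.50; Unit 2A 1,555,563.28.
Held at cap: Unit 5B ($933,000), Unit 2A ($1,058,000); remaining pool $3,692,700 reallocated over remaining floor area 12,293.
Remaining shares: Unit 2B 2,057,674.69 → $2,057,700; Unit 2C 1,635,025.31 → $1,635,000.

Unit 2B: $2,057,700 · Unit 5B: $933,000 · Unit 2C: $1,635,000 · Unit 2A: $1,058,000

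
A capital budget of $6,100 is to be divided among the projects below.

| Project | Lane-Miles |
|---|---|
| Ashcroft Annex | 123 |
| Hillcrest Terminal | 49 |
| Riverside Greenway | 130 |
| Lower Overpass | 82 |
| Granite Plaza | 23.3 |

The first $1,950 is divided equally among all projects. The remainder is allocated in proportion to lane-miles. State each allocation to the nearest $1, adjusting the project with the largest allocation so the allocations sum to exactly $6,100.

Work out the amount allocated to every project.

$1,950 shared equally gives $390 per project.
Remainder $4,150 by lane-miles (total 407.3): Ashcroft Annex 1,253.25 → $1,253; Hillcrest Terminal 499.26 → $499; Riverside Greenway 1,324.58 → $1,325; Lower Overpass 835.502 → $836; Granite Plaza 237.40 → $237.
Totals: Ashcroft Annex $390 + $1,253 = $1,643; Hillcrest Terminal $390 + $499 = $889; Riverside Greenway $390 + $1,325 = $1,715; Lower Overpass $390 + $836 = $1,226; Granite Plaza $390 + $237 = $627.

Ashcroft Annex: $1,643; Hillcrest Terminal: $889; Riverside Greenway: $1,715; Lower Overpass: $1,226; Granite Plaza: $627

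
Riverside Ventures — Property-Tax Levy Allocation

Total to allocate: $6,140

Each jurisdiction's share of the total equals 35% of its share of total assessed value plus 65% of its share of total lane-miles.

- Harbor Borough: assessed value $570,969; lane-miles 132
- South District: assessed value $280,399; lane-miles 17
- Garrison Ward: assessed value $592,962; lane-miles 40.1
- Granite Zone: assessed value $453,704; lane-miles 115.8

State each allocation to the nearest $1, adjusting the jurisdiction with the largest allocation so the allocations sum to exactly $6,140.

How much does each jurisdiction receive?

Harbor Borough: $2,375 | South District: $540 | Garrison Ward: $1,196 | Granite Zone: $2,029

Assessed value total 1,898,034; lane-miles total 304.9.
Combined weights (35% assessed value + 65% lane-miles): Harbor Borough 0.3867; South District 0.0879; Garrison Ward 0.1948; Granite Zone 0.3305.
Pro-rata amounts: Harbor Borough 2,374.28; South District 540.00; Garrison Ward 1,196.26; Granite Zone 2,029.46.
After rounding ($1): Harbor Borough $2,374; South District $540; Garrison Ward $1,196; Granite Zone $2,029. Sum = $6,139.
Difference $6,140 − $6,139 = +$1 applied to largest allocation (Harbor Borough): Harbor Borough becomes $2,375.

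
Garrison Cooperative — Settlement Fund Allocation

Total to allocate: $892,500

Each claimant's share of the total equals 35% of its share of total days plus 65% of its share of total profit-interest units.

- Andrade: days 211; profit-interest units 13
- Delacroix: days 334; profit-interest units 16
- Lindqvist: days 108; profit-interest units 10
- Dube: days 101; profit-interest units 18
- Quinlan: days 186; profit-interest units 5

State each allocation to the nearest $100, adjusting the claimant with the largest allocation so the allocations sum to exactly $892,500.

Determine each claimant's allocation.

Totals — days 940, profit-interest units 62.
Blended shares (35% days + 65% profit-interest units): Andrade 0.2149; Delacroix 0.2921; Lindqvist 0.1451; Dube 0.2263; Quinlan 0.1217.
Raw shares: Andrade 191,757.33; Delacroix 260,702.50; Lindqvist 129,458.44; Dube 201,987.08; Quinlan 108,594.65.
At nearest $100: Andrade $191,800; Delacroix $260,700; Lindqvist $129,500; Dube $202,000; Quinlan $108,600. Sum = $892,600.
Difference $892,500 − $892,600 = −$100 applied to largest allocation (Delacroix): Delacroix becomes $260,600.

Andrade: $191,800 · Delacroix: $260,600 · Lindqvist: $129,500 · Dube: $202,000 · Quinlan: $108,600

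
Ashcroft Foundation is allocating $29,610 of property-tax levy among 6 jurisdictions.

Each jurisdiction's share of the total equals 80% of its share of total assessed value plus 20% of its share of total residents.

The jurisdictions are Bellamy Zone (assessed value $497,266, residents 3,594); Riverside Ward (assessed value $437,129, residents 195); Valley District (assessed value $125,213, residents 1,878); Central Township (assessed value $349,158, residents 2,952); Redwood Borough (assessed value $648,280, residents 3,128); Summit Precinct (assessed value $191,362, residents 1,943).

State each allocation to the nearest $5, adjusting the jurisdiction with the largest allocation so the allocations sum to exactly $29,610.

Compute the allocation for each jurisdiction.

Totals — assessed value 2,248,408, residents 13,690.
Composite weights (80% assessed value + 20% residents): Bellamy Zone 0.2294; Riverside Ward 0.1584; Valley District 0.0720; Central Township 0.1674; Redwood Borough 0.2764; Summit Precinct 0.0965.
Unrounded shares: Bellamy Zone 6,793.61; Riverside Ward 4,689.71; Valley District 2,131.56; Central Township 4,955.51; Redwood Borough 8,183.03; Summit Precinct 2,856.59.
At nearest $5: Bellamy Zone $6,795; Riverside Ward $4,690; Valley District $2,130; Central Township $4,955; Redwood Borough $8,185; Summit Precinct $2,855. Sum = $29,610.
Rounded total matches; no reconciliation needed.

Bellamy Zone: $6,795 | Riverside Ward: $4,690 | Valley District: $2,130 | Central Township: $4,955 | Redwood Borough: $8,185 | Summit Precinct: $2,855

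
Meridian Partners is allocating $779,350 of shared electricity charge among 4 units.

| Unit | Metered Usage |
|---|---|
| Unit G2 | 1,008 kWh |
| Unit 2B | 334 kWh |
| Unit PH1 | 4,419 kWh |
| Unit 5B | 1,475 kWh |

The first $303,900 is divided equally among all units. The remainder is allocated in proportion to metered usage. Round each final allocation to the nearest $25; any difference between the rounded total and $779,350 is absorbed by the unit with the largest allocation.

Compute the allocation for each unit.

First tranche $303,900 split equally: $75,975 each.
Remainder $475,450 by metered usage (total 7,236): Unit G2 66,231.84 → $66,225; Unit 2B 21,945.87 → $21,950; Unit PH1 290,355.66 → $290,350; Unit 5B 96,916.63 → $96,925.
Totals: Unit G2 $75,975 + $66,225 = $142,200; Unit 2B $75,975 + $21,950 = $97,925; Unit PH1 $75,975 + $290,350 = $366,325; Unit 5B $75,975 + $96,925 = $172,900.

Unit G2: $142,200; Unit 2B: $97,925; Unit PH1: $366,325; Unit 5B: $172,900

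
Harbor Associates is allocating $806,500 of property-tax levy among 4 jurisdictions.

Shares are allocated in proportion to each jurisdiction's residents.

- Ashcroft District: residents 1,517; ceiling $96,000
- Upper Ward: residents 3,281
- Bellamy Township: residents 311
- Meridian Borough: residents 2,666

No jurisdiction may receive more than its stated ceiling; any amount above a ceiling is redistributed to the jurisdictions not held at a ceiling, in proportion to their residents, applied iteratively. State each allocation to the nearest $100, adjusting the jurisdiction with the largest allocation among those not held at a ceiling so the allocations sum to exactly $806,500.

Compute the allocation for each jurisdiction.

Sum of residents: 7,775.
Proportional shares (ignoring caps): Ashcroft District 157,358.26; Upper Ward 340,337.81; Bellamy Township 32,260.00; Meridian Borough 276,543.92.
Cap binds for Ashcroft District ($96,000); remaining pool $710,500 reallocated over remaining residents 6,258.
Shares after redistribution: Upper Ward 372,507.27 → $372,500; Bellamy Township 35,309.28 → $35,300; Meridian Borough 302,683.45 → $302,700.

Ashcroft District: $96,000 | Upper Ward: $372,500 | Bellamy Township: $35,300 | Meridian Borough: $302,700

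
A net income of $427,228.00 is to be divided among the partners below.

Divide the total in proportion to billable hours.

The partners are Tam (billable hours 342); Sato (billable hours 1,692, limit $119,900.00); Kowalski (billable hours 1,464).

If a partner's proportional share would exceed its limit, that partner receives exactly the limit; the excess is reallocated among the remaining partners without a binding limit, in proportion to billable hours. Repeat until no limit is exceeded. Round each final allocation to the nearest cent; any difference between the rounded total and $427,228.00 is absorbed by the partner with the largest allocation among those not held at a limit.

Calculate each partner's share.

Billable hours total: 3,498.
Pro-rata shares before constraints: Tam 41,770.1475; Sato 206,652.3087; Kowalski 178,805.5437.
Capped: Sato ($119,900.00); residual $307,328.00 reallocated over remaining billable hours 1,806.
Redistributed shares: Tam 58,198.3256 → $58,198.33; Kowalski 249,129.6744 → $249,129.67.

Tam: $58,198.33 · Sato: $119,900.00 · Kowalski: $249,129.67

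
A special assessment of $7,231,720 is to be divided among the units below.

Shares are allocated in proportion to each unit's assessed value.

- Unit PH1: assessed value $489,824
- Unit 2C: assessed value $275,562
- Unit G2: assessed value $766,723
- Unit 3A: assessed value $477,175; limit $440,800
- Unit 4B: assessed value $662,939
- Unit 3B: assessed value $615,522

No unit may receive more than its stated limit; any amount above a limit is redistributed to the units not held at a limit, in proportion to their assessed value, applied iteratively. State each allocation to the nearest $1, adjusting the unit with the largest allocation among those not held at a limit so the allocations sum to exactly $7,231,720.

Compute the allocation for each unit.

Unit PH1: $1,183,516 · Unit 2C: $665,815 · Unit G2: $1,852,562 · Unit 3A: $440,800 · Unit 4B: $1,601,798 · Unit 3B: $1,487,229

Sum of assessed value: 3,287,745.
Proportional shares (ignoring caps): Unit PH1 1,077,416.29; Unit 2C 606,125.85; Unit G2 1,686,483.00; Unit 3A 1,049,593.56; Unit 4B 1,458,199.84; Unit 3B 1,353,901.46.
Capped: Unit 3A ($440,800); remaining pool $6,790,920 reallocated over remaining assessed value 2,810,570.
Shares after redistribution: Unit PH1 1,183,516.37 → $1,183,516; Unit 2C 665,814.94 → $665,815; Unit G2 1,852,561.78 → $1,852,562; Unit 4B 1,601,798.11 → $1,601,798; Unit 3B 1,487,228.80 → $1,487,229.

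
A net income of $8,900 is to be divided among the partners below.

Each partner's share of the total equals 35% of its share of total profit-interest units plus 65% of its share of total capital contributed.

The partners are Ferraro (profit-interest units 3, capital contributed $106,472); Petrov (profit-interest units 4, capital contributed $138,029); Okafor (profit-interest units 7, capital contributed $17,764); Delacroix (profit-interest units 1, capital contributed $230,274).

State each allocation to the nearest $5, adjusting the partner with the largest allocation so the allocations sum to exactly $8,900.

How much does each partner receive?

Totals — profit-interest units 15, capital contributed 492,539.
Combined weights (35% profit-interest units + 65% capital contributed): Ferraro 0.2105; Petrov 0.2755; Okafor 0.1868; Delacroix 0.3272.
Unrounded shares: Ferraro 1,873.54; Petrov 2,451.85; Okafor 1,662.31; Delacroix 2,912.30.
After rounding ($5): Ferraro $1,875; Petrov $2,450; Okafor $1,660; Delacroix $2,910. Sum = $8,895.
Difference $8,900 − $8,895 = +$5 applied to largest allocation (Delacroix): Delacroix becomes $2,915.

Ferraro: $1,875; Petrov: $2,450; Okafor: $1,660; Delacroix: $2,915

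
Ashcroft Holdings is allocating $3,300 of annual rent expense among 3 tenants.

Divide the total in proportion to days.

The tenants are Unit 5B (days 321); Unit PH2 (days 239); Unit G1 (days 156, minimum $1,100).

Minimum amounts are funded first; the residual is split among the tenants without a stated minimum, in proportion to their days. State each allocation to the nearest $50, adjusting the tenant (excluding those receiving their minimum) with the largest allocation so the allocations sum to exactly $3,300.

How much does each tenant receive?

Guaranteed amounts: Unit G1 $1,100. Balance $2,200.
Balance split over remaining days 560: Unit 5B 1,261.07 → $1,250; Unit PH2 938.93 → $950.

Unit 5B: $1,250 | Unit PH2: $950 | Unit G1: $1,100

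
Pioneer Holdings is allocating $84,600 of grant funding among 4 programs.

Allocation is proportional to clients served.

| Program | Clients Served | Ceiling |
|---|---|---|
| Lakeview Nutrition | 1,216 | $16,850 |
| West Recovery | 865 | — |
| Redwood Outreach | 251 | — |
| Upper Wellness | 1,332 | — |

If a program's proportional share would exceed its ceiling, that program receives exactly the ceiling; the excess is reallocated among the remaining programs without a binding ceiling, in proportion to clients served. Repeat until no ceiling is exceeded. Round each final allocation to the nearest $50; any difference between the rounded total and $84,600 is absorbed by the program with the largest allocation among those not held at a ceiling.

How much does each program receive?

Sum of clients served: 3,664.
Unconstrained shares: Lakeview Nutrition 28,076.86; West Recovery 19,972.43; Redwood Outreach 5,795.47; Upper Wellness 30,755.24.
Cap binds for Lakeview Nutrition ($16,850); balance $67,750 reallocated over remaining clients served 2,448.
Shares after redistribution: West Recovery 23,939.44 → $23,950; Redwood Outreach 6,946.59 → $6,950; Upper Wellness 36,863.97 → $36,850.

Lakeview Nutrition: $16,850 · West Recovery: $23,950 · Redwood Outreach: $6,950 · Upper Wellness: $36,850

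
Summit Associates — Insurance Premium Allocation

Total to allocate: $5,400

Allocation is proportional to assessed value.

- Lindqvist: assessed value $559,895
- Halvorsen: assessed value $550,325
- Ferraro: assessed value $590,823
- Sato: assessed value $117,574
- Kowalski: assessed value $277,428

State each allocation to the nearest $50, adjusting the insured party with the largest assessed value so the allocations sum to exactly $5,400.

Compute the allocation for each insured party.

Lindqvist: $1,450 · Halvorsen: $1,400 · Ferraro: $1,550 · Sato: $300 · Kowalski: $700

Combined assessed value = 559,895 + 550,325 + 590,823 + 117,574 + 277,428 = 2,096,045.
Pro-rata amounts: Lindqvist 1,442.45; Halvorsen 1,417.79; Ferraro 1,522.13; Sato 302.90; Kowalski 714.73.
After rounding ($50): Lindqvist $1,450; Halvorsen $1,400; Ferraro $1,500; Sato $300; Kowalski $700. Sum = $5,350.
Difference $5,400 − $5,350 = +$50 applied to largest assessed value (Ferraro): Ferraro becomes $1,550.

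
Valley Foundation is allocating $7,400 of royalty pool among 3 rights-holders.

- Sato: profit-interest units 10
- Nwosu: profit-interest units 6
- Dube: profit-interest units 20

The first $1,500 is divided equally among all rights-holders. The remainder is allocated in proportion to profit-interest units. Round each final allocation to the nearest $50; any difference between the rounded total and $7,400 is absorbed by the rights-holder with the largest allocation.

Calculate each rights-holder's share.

Sato: $2,150 · Nwosu: $1,500 · Dube: $3,750

First tranche $1,500 split equally: $500 each.
Remainder $5,900 by profit-interest units (total 36): Sato 1,638.89 → $1,650; Nwosu 983.33 → $1,000; Dube 3,277.78 → $3,300.
Rounding difference −$50 on remainder applied to Dube.
Totals: Sato $500 + $1,650 = $2,150; Nwosu $500 + $1,000 = $1,500; Dube $500 + $3,250 = $3,750.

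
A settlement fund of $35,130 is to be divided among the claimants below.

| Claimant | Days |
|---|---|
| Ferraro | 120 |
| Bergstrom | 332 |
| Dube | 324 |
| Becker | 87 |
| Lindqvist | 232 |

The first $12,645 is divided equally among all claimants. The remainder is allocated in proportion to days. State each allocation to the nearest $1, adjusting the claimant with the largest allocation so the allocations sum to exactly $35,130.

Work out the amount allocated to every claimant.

Ferraro: $4,993 | Bergstrom: $9,347 | Dube: $9,182 | Becker: $4,315 | Lindqvist: $7,293

$12,645 shared equally gives $2,529 per claimant.
Remainder $22,485 by days (total 1,095): Ferraro 2,464.11 → $2,464; Bergstrom 6,817.37 → $6,817; Dube 6,653.10 → $6,653; Becker 1,786.48 → $1,786; Lindqvist 4,763.95 → $4,764.
Rounding difference +$1 on remainder applied to Bergstrom.
Totals: Ferraro $2,529 + $2,464 = $4,993; Bergstrom $2,529 + $6,818 = $9,347; Dube $2,529 + $6,653 = $9,182; Becker $2,529 + $1,786 = $4,315; Lindqvist $2,529 + $4,764 = $7,293.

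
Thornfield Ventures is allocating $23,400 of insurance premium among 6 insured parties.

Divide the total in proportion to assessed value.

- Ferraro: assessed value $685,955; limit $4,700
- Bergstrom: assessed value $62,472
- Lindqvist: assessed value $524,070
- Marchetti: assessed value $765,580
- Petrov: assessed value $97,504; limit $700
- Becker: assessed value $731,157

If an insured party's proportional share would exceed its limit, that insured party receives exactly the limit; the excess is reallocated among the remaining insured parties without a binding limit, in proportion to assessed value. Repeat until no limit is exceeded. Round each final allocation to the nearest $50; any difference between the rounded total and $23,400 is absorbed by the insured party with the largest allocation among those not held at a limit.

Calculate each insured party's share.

Combined assessed value = 2,866,738.
Pro-rata shares before constraints: Ferraro 5,599.17; Bergstrom 509.93; Lindqvist 4,277.77; Marchetti 6,249.11; Petrov 795.88; Becker 5,968.13.
Capped: Ferraro ($4,700), Petrov ($700); residual $18,000 reallocated over remaining assessed value 2,083,279.
Redistributed shares: Bergstrom 539.77 → $550; Lindqvist 4,528.08 → $4,550; Marchetti 6,614.78 → $6,600; Becker 6,317.36 → $6,300.

Ferraro: $4,700 | Bergstrom: $550 | Lindqvist: $4,550 | Marchetti: $6,600 | Petrov: $700 | Becker: $6,300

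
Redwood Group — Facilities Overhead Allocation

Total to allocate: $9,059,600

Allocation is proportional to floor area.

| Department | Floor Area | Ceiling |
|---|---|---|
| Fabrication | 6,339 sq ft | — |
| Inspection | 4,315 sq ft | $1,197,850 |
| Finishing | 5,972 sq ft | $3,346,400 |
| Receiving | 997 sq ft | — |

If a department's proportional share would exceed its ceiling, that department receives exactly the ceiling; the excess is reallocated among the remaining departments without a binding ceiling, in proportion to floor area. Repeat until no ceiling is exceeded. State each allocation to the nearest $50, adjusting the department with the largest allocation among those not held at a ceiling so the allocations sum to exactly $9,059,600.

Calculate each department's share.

Fabrication: $3,901,700; Inspection: $1,197,850; Finishing: $3,346,400; Receiving: $613,650

Sum of floor area: 17,623.
Pro-rata shares before constraints: Fabrication 3,258,741.67; Inspection 2,218,247.40; Finishing 3,070,074.97; Receiving 512,535.96.
Capped: Inspection ($1,197,850); residual $7,861,750 reallocated over remaining floor area 13,308.
Capped: Finishing ($3,346,400); residual $4,515,350 reallocated over remaining floor area 7,336.
Shares after redistribution: Fabrication 3,901,690.79 → $3,901,700; Receiving 613,659.21 → $613,650.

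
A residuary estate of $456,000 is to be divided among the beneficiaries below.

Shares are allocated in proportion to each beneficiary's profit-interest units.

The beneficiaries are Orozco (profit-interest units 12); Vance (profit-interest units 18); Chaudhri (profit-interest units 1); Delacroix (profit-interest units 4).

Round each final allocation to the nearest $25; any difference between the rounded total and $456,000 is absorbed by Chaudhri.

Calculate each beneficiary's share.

Orozco: $156,350 | Vance: $234,525 | Chaudhri: $13,000 | Delacroix: $52,125

Total profit-interest units = 35.
Proportional shares: Orozco 12/35 × $456,000 = 156,342.86; Vance 18/35 × $456,000 = 234,514.29; Chaudhri 1/35 × $456,000 = 13,028.57; Delacroix 4/35 × $456,000 = 52,114.29.
Rounded to nearest $25: Orozco $156,350; Vance $234,525; Chaudhri $13,025; Delacroix $52,125. Sum = $456,025.
Difference $456,000 − $456,025 = −$25 applied to Chaudhri: Chaudhri becomes $13,000.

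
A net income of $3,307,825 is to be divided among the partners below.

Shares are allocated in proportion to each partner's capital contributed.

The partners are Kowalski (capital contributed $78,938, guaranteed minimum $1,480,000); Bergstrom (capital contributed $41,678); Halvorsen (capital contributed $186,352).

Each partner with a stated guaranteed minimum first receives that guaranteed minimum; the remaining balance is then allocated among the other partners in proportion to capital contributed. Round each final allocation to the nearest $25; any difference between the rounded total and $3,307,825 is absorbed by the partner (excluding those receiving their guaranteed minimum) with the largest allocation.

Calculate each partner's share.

Kowalski: $1,480,000 · Bergstrom: $334,075 · Halvorsen: $1,493,750

Guaranteed amounts: Kowalski $1,480,000. Balance $1,827,825.
Balance split over remaining capital contributed 228,030: Bergstrom 334,079.25 → $334,075; Halvorsen 1,493,745.75 → $1,493,750.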